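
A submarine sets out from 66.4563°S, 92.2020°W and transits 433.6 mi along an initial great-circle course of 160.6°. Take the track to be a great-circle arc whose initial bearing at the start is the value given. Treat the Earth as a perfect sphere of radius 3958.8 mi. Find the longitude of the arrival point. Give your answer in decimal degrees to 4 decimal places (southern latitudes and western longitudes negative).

longitude -85.3585°

δ = 433.6/3958.8 = 0.109528 rad (6.2755°).
Start latitude φ₁ = -1.159881 rad; initial bearing θ = 2.802999 rad.
sin φ₂ = sin φ₁ cos δ + cos φ₁ sin δ cos θ = (-0.916756)(0.994008) + (0.399448)(0.109309)(-0.943223) = -0.952447
φ₂ = asin(-0.952447) = -1.261167 rad = -72.2596°.
For the longitude increment, Δλ = atan2( sin θ sin δ cos φ₁, cos δ − sin φ₁ sin φ₂ ) = atan2(0.014503, 0.120847) = 6.8435°.
Hence λ₂ = -92.2020° + 6.8435° = -85.3585°.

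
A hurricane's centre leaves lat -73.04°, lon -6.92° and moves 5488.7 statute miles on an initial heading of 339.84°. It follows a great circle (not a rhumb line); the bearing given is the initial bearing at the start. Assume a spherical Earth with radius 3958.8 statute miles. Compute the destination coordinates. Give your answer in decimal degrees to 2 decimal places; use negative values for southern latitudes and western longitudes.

latitude 5.39°, longitude -26.82°

Angular distance δ = d/R = 5488.7 / 3958.8 = 1.386455 rad.
With φ₁ = -73.04° = -1.274788 rad and θ = 339.84° = 5.931327 rad:
Applying the spherical law of cosines for sides, sin φ₂ = sin φ₁ cos δ + cos φ₁ sin δ cos θ = 0.093866, so φ₂ = 5.39°.
Then Δλ = atan2(-0.098830, 0.273082) = -0.347243 rad, from sin θ sin δ cos φ₁ over cos δ − sin φ₁ sin φ₂.
λ₂ = -6.92° + -19.90° = -26.82°.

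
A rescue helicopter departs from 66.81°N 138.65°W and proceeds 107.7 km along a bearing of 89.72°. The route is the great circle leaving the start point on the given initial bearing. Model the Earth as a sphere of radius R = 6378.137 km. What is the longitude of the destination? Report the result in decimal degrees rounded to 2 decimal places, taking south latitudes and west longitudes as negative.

Central angle δ = d/R = 0.016886 rad.
Converting: φ₁ = 1.166054 rad, θ = 1.565909 rad.
Applying the spherical law of cosines for sides, sin φ₂ = sin φ₁ cos δ + cos φ₁ sin δ cos θ = 0.919106, so φ₂ = 66.80°.
Δλ = atan2( sin θ sin δ cos φ₁ , cos δ − sin φ₁ sin φ₂ ) = atan2(0.006649, 0.155012) = 0.042867 rad = 2.46°.
λ₂ = λ₁ + Δλ = -136.19°.

longitude -136.19°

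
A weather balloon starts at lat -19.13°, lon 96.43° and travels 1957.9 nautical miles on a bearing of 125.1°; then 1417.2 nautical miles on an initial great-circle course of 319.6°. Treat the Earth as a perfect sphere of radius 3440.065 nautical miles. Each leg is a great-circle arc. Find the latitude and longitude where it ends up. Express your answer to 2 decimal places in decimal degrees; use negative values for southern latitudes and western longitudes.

latitude -15.69°, longitude 113.21°

Apply the spherical direct solution leg by leg, carrying full precision between legs.
Leg 1: from (-19.13°, 96.43°), δ = 1957.9/3440.065 = 0.569146 rad, θ = 125.1° → φ = -34.67°, λ = 128.85°.
Leg 2: from (-34.67°, 128.85°), δ = 1417.2/3440.065 = 0.411969 rad, θ = 319.6° → φ = -15.69°, λ = 113.21°.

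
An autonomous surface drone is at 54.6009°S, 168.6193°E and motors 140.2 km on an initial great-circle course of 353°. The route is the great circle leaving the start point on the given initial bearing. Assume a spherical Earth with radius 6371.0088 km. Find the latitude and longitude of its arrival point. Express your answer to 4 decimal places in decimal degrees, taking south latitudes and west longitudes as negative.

latitude -53.3492°, longitude 168.3619°

The arc subtends δ = 140.2/6371.0088 = 0.022006 rad at the centre.
With φ₁ = -54.6009° = -0.952965 rad and θ = 353° = 6.161012 rad:
Applying the spherical law of cosines for sides, sin φ₂ = sin φ₁ cos δ + cos φ₁ sin δ cos θ = -0.802288, so φ₂ = -53.3492°.
Then Δλ = atan2(-0.001553, 0.345783) = -0.004492 rad, from sin θ sin δ cos φ₁ over cos δ − sin φ₁ sin φ₂.
Hence λ₂ = 168.6193° + -0.2574° = 168.3619°.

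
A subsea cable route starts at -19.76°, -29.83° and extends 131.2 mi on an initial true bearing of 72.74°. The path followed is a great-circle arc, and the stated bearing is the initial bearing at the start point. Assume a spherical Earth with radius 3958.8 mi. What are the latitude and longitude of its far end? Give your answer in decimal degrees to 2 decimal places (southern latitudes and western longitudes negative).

latitude -19.19°, longitude -27.91°

Central angle δ = d/R = 0.033141 rad.
Converting: φ₁ = -0.344877 rad, θ = 1.269552 rad.
sin φ₂ = sin φ₁ cos δ + cos φ₁ sin δ cos θ = (-0.338081)(0.999451) + (0.941117)(0.033135)(0.296708) = -0.328643
φ₂ = asin(-0.328643) = -0.334866 rad = -19.19°.
Δλ = atan2( sin θ sin δ cos φ₁ , cos δ − sin φ₁ sin φ₂ ) = atan2(0.029780, 0.888343) = 0.033510 rad = 1.92°.
λ₂ = -29.83° + 1.92° = -27.91°.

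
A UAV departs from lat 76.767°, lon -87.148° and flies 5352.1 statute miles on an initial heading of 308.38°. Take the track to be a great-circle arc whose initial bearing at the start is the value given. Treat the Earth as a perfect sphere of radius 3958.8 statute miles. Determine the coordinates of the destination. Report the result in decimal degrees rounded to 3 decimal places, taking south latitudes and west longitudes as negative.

latitude 20.492°, longitude 147.628°

δ = 5352.1/3958.8 = 1.351950 rad (77.4610°).
Converting: φ₁ = 1.339837 rad, θ = 5.382246 rad.
Applying the spherical law of cosines for sides, sin φ₂ = sin φ₁ cos δ + cos φ₁ sin δ cos θ = 0.350074, so φ₂ = 20.492°.
Δλ = atan2( sin θ sin δ cos φ₁ , cos δ − sin φ₁ sin φ₂ ) = atan2(-0.175166, -0.123675) = -2.185568 rad = -125.224°.
λ₂ = -87.148° + -125.224° = -212.372°, normalized to (−180°, 180°] → 147.628°.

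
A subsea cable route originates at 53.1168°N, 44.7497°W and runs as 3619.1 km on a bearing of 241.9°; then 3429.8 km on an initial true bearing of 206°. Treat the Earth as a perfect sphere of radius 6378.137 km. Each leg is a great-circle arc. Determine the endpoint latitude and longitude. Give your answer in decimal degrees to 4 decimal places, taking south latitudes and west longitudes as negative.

Apply the spherical direct solution leg by leg, carrying full precision between legs.
Leg 1: from (53.1168°, -44.7497°), δ = 3619.1/6378.137 = 0.567423 rad, θ = 241.9° → φ = 31.5052°, λ = -78.5347°.
Leg 2: from (31.5052°, -78.5347°), δ = 3429.8/6378.137 = 0.537743 rad, θ = 206° → φ = 3.2288°, λ = -91.5312°.

latitude 3.2288°, longitude -91.5312°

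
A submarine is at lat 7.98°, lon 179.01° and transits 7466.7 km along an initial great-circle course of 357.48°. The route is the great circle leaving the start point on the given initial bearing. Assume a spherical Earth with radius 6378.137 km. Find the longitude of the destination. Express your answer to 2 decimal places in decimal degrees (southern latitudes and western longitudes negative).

δ = 7466.7/6378.137 = 1.170671 rad (67.0745°).
With φ₁ = 7.98° = 0.139277 rad and θ = 357.48° = 6.239203 rad:
sin φ₂ = sin φ₁ cos δ + cos φ₁ sin δ cos θ = (0.138827)(0.389534) + (0.990317)(0.921012)(0.999033) = 0.965290
φ₂ = asin(0.965290) = 1.306550 rad = 74.86°.
Then Δλ = atan2(-0.040103, 0.255525) = -0.155674 rad, from sin θ sin δ cos φ₁ over cos δ − sin φ₁ sin φ₂.
Hence λ₂ = 179.01° + -8.92° = 170.09°.

longitude 170.09°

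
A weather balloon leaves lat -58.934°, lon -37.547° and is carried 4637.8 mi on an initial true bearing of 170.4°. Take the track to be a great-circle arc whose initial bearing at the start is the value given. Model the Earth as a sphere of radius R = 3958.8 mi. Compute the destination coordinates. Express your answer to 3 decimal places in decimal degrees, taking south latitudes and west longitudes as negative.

latitude -53.300°, longitude 127.555°

δ = 4637.8/3958.8 = 1.171517 rad (67.1230°).
Start latitude φ₁ = -1.028592 rad; initial bearing θ = 2.974041 rad.
Destination latitude: φ₂ = arcsin( sin φ₁ cos δ + cos φ₁ sin δ cos θ ) = arcsin(-0.801774) = -53.300°.
Then Δλ = atan2(0.079288, -0.298024) = 2.881571 rad, from sin θ sin δ cos φ₁ over cos δ − sin φ₁ sin φ₂.
λ₂ = -37.547° + 165.102° = 127.555°.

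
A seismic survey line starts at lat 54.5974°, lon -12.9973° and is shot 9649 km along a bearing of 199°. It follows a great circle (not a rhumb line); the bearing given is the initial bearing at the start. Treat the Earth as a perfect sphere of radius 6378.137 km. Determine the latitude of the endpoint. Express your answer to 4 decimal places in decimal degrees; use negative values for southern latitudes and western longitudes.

Central angle δ = d/R = 1.512824 rad.
Start latitude φ₁ = 0.952904 rad; initial bearing θ = 3.473205 rad.
Applying the spherical law of cosines for sides, sin φ₂ = sin φ₁ cos δ + cos φ₁ sin δ cos θ = -0.499609, so φ₂ = -29.9741°.
Then Δλ = atan2(-0.188291, 0.465172) = -0.384617 rad, from sin θ sin δ cos φ₁ over cos δ − sin φ₁ sin φ₂.
λ₂ = -12.9973° + -22.0370° = -35.0343°.

latitude -29.9741°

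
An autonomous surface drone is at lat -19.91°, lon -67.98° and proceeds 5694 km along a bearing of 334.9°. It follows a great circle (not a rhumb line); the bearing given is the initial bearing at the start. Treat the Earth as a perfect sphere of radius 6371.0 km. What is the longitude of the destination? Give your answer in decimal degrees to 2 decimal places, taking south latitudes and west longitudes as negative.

Central angle δ = d/R = 0.893737 rad.
With φ₁ = -19.91° = -0.347495 rad and θ = 334.9° = 5.845108 rad:
Destination latitude: φ₂ = arcsin( sin φ₁ cos δ + cos φ₁ sin δ cos θ ) = arcsin(0.450278) = 26.76°.
Then Δλ = atan2(-0.310867, 0.779843) = -0.379323 rad, from sin θ sin δ cos φ₁ over cos δ − sin φ₁ sin φ₂.
λ₂ = -67.98° + -21.73° = -89.71°.

longitude -89.71°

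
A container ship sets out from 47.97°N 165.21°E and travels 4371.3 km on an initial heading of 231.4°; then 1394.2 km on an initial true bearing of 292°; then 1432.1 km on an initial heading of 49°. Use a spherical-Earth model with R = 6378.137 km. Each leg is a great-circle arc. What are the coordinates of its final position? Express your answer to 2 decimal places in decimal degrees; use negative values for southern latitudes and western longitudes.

latitude 30.40°, longitude 132.53°

Apply the spherical direct solution leg by leg, carrying full precision between legs.
Leg 1: from (47.97°, 165.21°), δ = 4371.3/6378.137 = 0.685357 rad, θ = 231.4° → φ = 18.10°, λ = 133.85°.
Leg 2: from (18.10°, 133.85°), δ = 1394.2/6378.137 = 0.218590 rad, θ = 292° → φ = 22.36°, λ = 121.29°.
Leg 3: from (22.36°, 121.29°), δ = 1432.1/6378.137 = 0.224533 rad, θ = 49° → φ = 30.40°, λ = 132.53°.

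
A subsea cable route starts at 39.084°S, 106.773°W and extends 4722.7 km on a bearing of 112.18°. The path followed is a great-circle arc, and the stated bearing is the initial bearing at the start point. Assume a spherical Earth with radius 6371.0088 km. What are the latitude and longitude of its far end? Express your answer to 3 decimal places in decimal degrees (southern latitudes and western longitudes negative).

The arc subtends δ = 4722.7/6371.0088 = 0.741280 rad at the centre.
Start latitude φ₁ = -0.682144 rad; initial bearing θ = 1.957910 rad.
sin φ₂ = sin φ₁ cos δ + cos φ₁ sin δ cos θ = (-0.630459)(0.737605) + (0.776222)(0.675232)(-0.377518) = -0.662898
φ₂ = asin(-0.662898) = -0.724683 rad = -41.521°.
Then Δλ = atan2(0.485346, 0.319675) = 0.988362 rad, from sin θ sin δ cos φ₁ over cos δ − sin φ₁ sin φ₂.
λ₂ = λ₁ + Δλ = -50.144°.

latitude -41.521°, longitude -50.144°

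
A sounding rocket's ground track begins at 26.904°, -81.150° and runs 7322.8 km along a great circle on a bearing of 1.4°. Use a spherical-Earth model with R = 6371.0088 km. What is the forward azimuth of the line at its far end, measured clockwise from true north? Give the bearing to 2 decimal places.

δ = 7322.8/6371.0088 = 1.149394 rad (65.8554°).
Start latitude φ₁ = 0.469563 rad; initial bearing θ = 0.024435 rad.
Destination latitude: φ₂ = arcsin( sin φ₁ cos δ + cos φ₁ sin δ cos θ ) = arcsin(0.998598) = 86.965°.
For the longitude increment, Δλ = atan2( sin θ sin δ cos φ₁, cos δ − sin φ₁ sin φ₂ ) = atan2(0.019882, -0.042822) = 155.095°.
λ₂ = -81.150° + 155.095° = 73.945°.
The forward bearing on arrival equals the back-azimuth from the destination plus 180°.
Back-azimuth from P₂ (86.97°, 73.95°) to P₁ (26.90°, -81.15°), with Δλ' = λ₁ − λ₂ = -155.10°: atan2( sin Δλ' cos φ₁ , cos φ₂ sin φ₁ − sin φ₂ cos φ₁ cos Δλ' ) = 335.70°.
Final bearing = (335.70° + 180°) mod 360° = 155.70°.

final bearing 155.70°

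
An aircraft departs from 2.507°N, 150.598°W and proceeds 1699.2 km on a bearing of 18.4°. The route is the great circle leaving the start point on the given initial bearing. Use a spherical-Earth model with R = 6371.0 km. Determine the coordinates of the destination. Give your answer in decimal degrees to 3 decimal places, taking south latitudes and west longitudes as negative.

latitude 16.980°, longitude -145.608°

Central angle δ = d/R = 0.266709 rad.
Start latitude φ₁ = 0.043755 rad; initial bearing θ = 0.321141 rad.
sin φ₂ = sin φ₁ cos δ + cos φ₁ sin δ cos θ = (0.043741)(0.964644) + (0.999043)(0.263558)(0.948876) = 0.292039
φ₂ = asin(0.292039) = 0.296358 rad = 16.980°.
For the longitude increment, Δλ = atan2( sin θ sin δ cos φ₁, cos δ − sin φ₁ sin φ₂ ) = atan2(0.083112, 0.951869) = 4.990°.
λ₂ = -150.598° + 4.990° = -145.608°.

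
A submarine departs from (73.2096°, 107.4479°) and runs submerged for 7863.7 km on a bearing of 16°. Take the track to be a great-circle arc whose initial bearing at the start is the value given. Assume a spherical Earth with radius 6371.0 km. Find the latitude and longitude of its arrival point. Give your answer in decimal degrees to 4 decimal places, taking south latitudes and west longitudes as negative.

latitude 35.3252°, longitude -91.1480°

δ = 7863.7/6371 = 1.234296 rad (70.7200°).
Start latitude φ₁ = 1.277749 rad; initial bearing θ = 0.279253 rad.
sin φ₂ = sin φ₁ cos δ + cos φ₁ sin δ cos θ = (0.957368)(0.330186) + (0.288871)(0.943916)(0.961262) = 0.578217
φ₂ = asin(0.578217) = 0.616541 rad = 35.3252°.
Then Δλ = atan2(0.075158, -0.223380) = 2.817033 rad, from sin θ sin δ cos φ₁ over cos δ − sin φ₁ sin φ₂.
λ₂ = 107.4479° + 161.4041° = 268.8520°, normalized to (−180°, 180°] → -91.1480°.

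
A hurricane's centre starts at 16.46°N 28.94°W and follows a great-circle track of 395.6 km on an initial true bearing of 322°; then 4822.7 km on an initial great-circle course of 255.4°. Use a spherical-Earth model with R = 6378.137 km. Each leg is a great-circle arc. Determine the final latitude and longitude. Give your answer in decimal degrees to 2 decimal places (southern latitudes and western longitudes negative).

latitude 4.39°, longitude -73.01°

Apply the spherical direct solution leg by leg, carrying full precision between legs.
Leg 1: from (16.46°, -28.94°), δ = 395.6/6378.137 = 0.062024 rad, θ = 322° → φ = 19.25°, λ = -31.26°.
Leg 2: from (19.25°, -31.26°), δ = 4822.7/6378.137 = 0.756130 rad, θ = 255.4° → φ = 4.39°, λ = -73.01°.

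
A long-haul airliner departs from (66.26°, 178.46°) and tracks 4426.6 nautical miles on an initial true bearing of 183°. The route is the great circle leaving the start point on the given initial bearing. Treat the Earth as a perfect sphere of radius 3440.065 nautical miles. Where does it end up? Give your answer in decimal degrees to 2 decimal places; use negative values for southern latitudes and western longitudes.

Central angle δ = d/R = 1.286778 rad.
Start latitude φ₁ = 1.156455 rad; initial bearing θ = 3.193953 rad.
Applying the spherical law of cosines for sides, sin φ₂ = sin φ₁ cos δ + cos φ₁ sin δ cos θ = -0.129425, so φ₂ = -7.44°.
Δλ = atan2( sin θ sin δ cos φ₁ , cos δ − sin φ₁ sin φ₂ ) = atan2(-0.020226, 0.398688) = -0.050687 rad = -2.90°.
Hence λ₂ = 178.46° + -2.90° = 175.56°.

latitude -7.44°, longitude 175.56°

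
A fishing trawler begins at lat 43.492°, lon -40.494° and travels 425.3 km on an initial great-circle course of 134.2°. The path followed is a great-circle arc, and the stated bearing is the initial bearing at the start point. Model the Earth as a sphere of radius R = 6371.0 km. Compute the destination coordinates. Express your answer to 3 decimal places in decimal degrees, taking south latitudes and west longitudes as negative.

latitude 40.767°, longitude -36.874°

Central angle δ = d/R = 0.066756 rad.
With φ₁ = 43.492° = 0.759079 rad and θ = 134.2° = 2.342232 rad:
sin φ₂ = sin φ₁ cos δ + cos φ₁ sin δ cos θ = (0.688253)(0.997773) + (0.725470)(0.066706)(-0.697165) = 0.652982
φ₂ = asin(0.652982) = 0.711515 rad = 40.767°.
For the longitude increment, Δλ = atan2( sin θ sin δ cos φ₁, cos δ − sin φ₁ sin φ₂ ) = atan2(0.034694, 0.548356) = 3.620°.
λ₂ = λ₁ + Δλ = -36.874°.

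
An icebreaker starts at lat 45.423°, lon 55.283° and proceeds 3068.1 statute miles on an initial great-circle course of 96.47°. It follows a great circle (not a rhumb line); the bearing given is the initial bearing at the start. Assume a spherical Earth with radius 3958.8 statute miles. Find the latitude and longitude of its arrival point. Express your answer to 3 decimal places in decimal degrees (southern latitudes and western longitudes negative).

δ = 3068.1/3958.8 = 0.775008 rad (44.4047°).
Start latitude φ₁ = 0.792781 rad; initial bearing θ = 1.683719 rad.
Destination latitude: φ₂ = arcsin( sin φ₁ cos δ + cos φ₁ sin δ cos θ ) = arcsin(0.453544) = 26.971°.
For the longitude increment, Δλ = atan2( sin θ sin δ cos φ₁, cos δ − sin φ₁ sin φ₂ ) = atan2(0.487984, 0.391353) = 51.271°.
λ₂ = λ₁ + Δλ = 106.554°.

latitude 26.971°, longitude 106.554°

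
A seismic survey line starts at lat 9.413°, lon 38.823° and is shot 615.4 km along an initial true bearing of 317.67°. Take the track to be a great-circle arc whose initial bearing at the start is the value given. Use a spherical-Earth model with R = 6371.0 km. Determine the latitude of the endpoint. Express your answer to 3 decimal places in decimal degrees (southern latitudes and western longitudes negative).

Angular distance δ = d/R = 615.4 / 6371 = 0.096594 rad.
Start latitude φ₁ = 0.164288 rad; initial bearing θ = 5.544387 rad.
Destination latitude: φ₂ = arcsin( sin φ₁ cos δ + cos φ₁ sin δ cos θ ) = arcsin(0.233126) = 13.481°.
Then Δλ = atan2(-0.064071, 0.957211) = -0.066835 rad, from sin θ sin δ cos φ₁ over cos δ − sin φ₁ sin φ₂.
λ₂ = λ₁ + Δλ = 34.994°.

latitude 13.481°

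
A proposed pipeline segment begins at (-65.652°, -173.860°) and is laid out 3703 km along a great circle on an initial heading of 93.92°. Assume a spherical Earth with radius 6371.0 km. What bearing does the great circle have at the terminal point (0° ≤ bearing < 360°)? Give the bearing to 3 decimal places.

The arc subtends δ = 3703/6371 = 0.581227 rad at the centre.
Start latitude φ₁ = -1.145844 rad; initial bearing θ = 1.639213 rad.
Destination latitude: φ₂ = arcsin( sin φ₁ cos δ + cos φ₁ sin δ cos θ ) = arcsin(-0.776928) = -50.980°.
For the longitude increment, Δλ = atan2( sin θ sin δ cos φ₁, cos δ − sin φ₁ sin φ₂ ) = atan2(0.225832, 0.127963) = 60.463°.
λ₂ = λ₁ + Δλ = -113.397°.
The forward bearing on arrival equals the back-azimuth from the destination plus 180°.
Back-azimuth from P₂ (-50.980°, -113.397°) to P₁ (-65.652°, -173.860°), with Δλ' = λ₁ − λ₂ = -60.463°: atan2( sin Δλ' cos φ₁ , cos φ₂ sin φ₁ − sin φ₂ cos φ₁ cos Δλ' ) = 220.791°.
Final bearing = (220.791° + 180°) mod 360° = 40.791°.

final bearing 40.791°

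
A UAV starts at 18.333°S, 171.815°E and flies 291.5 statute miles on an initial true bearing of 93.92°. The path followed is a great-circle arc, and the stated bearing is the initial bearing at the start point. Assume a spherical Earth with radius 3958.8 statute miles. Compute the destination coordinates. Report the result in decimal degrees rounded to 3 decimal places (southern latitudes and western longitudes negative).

Angular distance δ = d/R = 291.5 / 3958.8 = 0.073633 rad.
Start latitude φ₁ = -0.319971 rad; initial bearing θ = 1.639213 rad.
Destination latitude: φ₂ = arcsin( sin φ₁ cos δ + cos φ₁ sin δ cos θ ) = arcsin(-0.318461) = -18.570°.
For the longitude increment, Δλ = atan2( sin θ sin δ cos φ₁, cos δ − sin φ₁ sin φ₂ ) = atan2(0.069670, 0.897122) = 4.441°.
Hence λ₂ = 171.815° + 4.441° = 176.256°.

latitude -18.570°, longitude 176.256°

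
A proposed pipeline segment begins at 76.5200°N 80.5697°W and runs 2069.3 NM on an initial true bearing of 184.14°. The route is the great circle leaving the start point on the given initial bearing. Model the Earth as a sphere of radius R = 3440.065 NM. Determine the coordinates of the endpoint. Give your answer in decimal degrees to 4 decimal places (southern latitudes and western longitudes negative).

δ = 2069.3/3440.065 = 0.601529 rad (34.4651°).
Converting: φ₁ = 1.335526 rad, θ = 3.213849 rad.
Destination latitude: φ₂ = arcsin( sin φ₁ cos δ + cos φ₁ sin δ cos θ ) = arcsin(0.670187) = 42.0815°.
For the longitude increment, Δλ = atan2( sin θ sin δ cos φ₁, cos δ − sin φ₁ sin φ₂ ) = atan2(-0.009523, 0.172747) = -3.1555°.
λ₂ = λ₁ + Δλ = -83.7252°.

latitude 42.0815°, longitude -83.7252°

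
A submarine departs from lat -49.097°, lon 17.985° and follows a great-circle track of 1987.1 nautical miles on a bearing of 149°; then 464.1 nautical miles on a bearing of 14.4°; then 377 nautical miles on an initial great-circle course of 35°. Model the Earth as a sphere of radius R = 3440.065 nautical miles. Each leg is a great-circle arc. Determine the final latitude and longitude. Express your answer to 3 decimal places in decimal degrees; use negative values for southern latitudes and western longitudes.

latitude -57.118°, longitude 84.060°

Apply the spherical direct solution leg by leg, carrying full precision between legs.
Leg 1: from (-49.097°, 17.985°), δ = 1987.1/3440.065 = 0.577634 rad, θ = 149° → φ = -69.995°, λ = 73.278°.
Leg 2: from (-69.995°, 73.278°), δ = 464.1/3440.065 = 0.134910 rad, θ = 14.4° → φ = -62.444°, λ = 77.424°.
Leg 3: from (-62.444°, 77.424°), δ = 377/3440.065 = 0.109591 rad, θ = 35° → φ = -57.118°, λ = 84.060°.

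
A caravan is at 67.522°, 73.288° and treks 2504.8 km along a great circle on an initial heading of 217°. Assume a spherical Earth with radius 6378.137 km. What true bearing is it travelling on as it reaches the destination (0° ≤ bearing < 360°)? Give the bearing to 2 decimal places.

Angular distance δ = d/R = 2504.8 / 6378.137 = 0.392717 rad.
Converting: φ₁ = 1.178481 rad, θ = 3.787364 rad.
sin φ₂ = sin φ₁ cos δ + cos φ₁ sin δ cos θ = (0.924026)(0.923873) + (0.382329)(0.382700)(-0.798636) = 0.736829
φ₂ = asin(0.736829) = 0.828368 rad = 47.462°.
For the longitude increment, Δλ = atan2( sin θ sin δ cos φ₁, cos δ − sin φ₁ sin φ₂ ) = atan2(-0.088056, 0.243023) = -19.917°.
λ₂ = λ₁ + Δλ = 53.371°.
The forward bearing on arrival equals the back-azimuth from the destination plus 180°.
Back-azimuth from P₂ (47.46°, 53.37°) to P₁ (67.52°, 73.29°), with Δλ' = λ₁ − λ₂ = 19.92°: atan2( sin Δλ' cos φ₁ , cos φ₂ sin φ₁ − sin φ₂ cos φ₁ cos Δλ' ) = 19.90°.
Final bearing = (19.90° + 180°) mod 360° = 199.90°.

final bearing 199.90°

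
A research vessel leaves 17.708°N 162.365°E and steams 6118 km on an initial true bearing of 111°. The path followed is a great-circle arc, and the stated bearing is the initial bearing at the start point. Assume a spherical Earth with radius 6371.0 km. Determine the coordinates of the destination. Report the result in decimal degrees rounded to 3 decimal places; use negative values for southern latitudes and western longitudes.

δ = 6118/6371 = 0.960289 rad (55.0205°).
With φ₁ = 17.708° = 0.309063 rad and θ = 111° = 1.937315 rad:
Destination latitude: φ₂ = arcsin( sin φ₁ cos δ + cos φ₁ sin δ cos θ ) = arcsin(-0.105345) = -6.047°.
For the longitude increment, Δλ = atan2( sin θ sin δ cos φ₁, cos δ − sin φ₁ sin φ₂ ) = atan2(0.728692, 0.605326) = 50.284°.
λ₂ = 162.365° + 50.284° = 212.649°, normalized to (−180°, 180°] → -147.351°.

latitude -6.047°, longitude -147.351°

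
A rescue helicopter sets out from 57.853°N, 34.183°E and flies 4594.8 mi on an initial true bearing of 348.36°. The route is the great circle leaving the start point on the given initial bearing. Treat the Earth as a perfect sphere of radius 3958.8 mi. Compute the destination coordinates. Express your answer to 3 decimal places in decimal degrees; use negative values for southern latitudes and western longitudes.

Angular distance δ = d/R = 4594.8 / 3958.8 = 1.160655 rad.
Start latitude φ₁ = 1.009725 rad; initial bearing θ = 6.080029 rad.
Destination latitude: φ₂ = arcsin( sin φ₁ cos δ + cos φ₁ sin δ cos θ ) = arcsin(0.815535) = 54.640°.
For the longitude increment, Δλ = atan2( sin θ sin δ cos φ₁, cos δ − sin φ₁ sin φ₂ ) = atan2(-0.098452, -0.291763) = -161.354°.
λ₂ = 34.183° + -161.354° = -127.171°.

latitude 54.640°, longitude -127.171°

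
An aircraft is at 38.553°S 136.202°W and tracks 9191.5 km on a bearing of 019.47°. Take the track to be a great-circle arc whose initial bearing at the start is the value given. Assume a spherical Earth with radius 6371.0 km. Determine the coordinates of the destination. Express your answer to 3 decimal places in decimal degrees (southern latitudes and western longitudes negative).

Angular distance δ = d/R = 9191.5 / 6371 = 1.442709 rad.
Converting: φ₁ = -0.672877 rad, θ = 0.339816 rad.
Destination latitude: φ₂ = arcsin( sin φ₁ cos δ + cos φ₁ sin δ cos θ ) = arcsin(0.651662) = 40.667°.
For the longitude increment, Δλ = atan2( sin θ sin δ cos φ₁, cos δ − sin φ₁ sin φ₂ ) = atan2(0.258526, 0.533878) = 25.838°.
λ₂ = λ₁ + Δλ = -110.364°.

latitude 40.667°, longitude -110.364°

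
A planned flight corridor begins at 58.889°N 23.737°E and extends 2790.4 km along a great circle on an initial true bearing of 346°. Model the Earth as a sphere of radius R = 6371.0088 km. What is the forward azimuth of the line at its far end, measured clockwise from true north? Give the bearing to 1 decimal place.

δ = 2790.4/6371.0088 = 0.437984 rad (25.0946°).
Start latitude φ₁ = 1.027807 rad; initial bearing θ = 6.038839 rad.
sin φ₂ = sin φ₁ cos δ + cos φ₁ sin δ cos θ = (0.856168)(0.905609) + (0.516698)(0.424115)(0.970296) = 0.987983
φ₂ = asin(0.987983) = 1.415609 rad = 81.108°.
For the longitude increment, Δλ = atan2( sin θ sin δ cos φ₁, cos δ − sin φ₁ sin φ₂ ) = atan2(-0.053015, 0.059729) = -41.592°.
λ₂ = 23.737° + -41.592° = -17.855°.
The forward bearing on arrival equals the back-azimuth from the destination plus 180°.
Back-azimuth from P₂ (81.1°, -17.9°) to P₁ (58.9°, 23.7°), with Δλ' = λ₁ − λ₂ = 41.6°: atan2( sin Δλ' cos φ₁ , cos φ₂ sin φ₁ − sin φ₂ cos φ₁ cos Δλ' ) = 126.0°.
Final bearing = (126.0° + 180°) mod 360° = 306.0°.

final bearing 306.0°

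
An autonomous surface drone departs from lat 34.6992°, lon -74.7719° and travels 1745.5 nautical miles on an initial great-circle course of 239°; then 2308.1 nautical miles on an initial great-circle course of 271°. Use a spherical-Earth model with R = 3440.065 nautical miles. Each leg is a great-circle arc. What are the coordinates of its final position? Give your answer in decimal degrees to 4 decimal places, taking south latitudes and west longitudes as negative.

Apply the spherical direct solution leg by leg, carrying full precision between legs.
Leg 1: from (34.6992°, -74.7719°), δ = 1745.5/3440.065 = 0.507403 rad, θ = 239° → φ = 16.9653°, λ = -100.5862°.
Leg 2: from (16.9653°, -100.5862°), δ = 2308.1/3440.065 = 0.670947 rad, θ = 271° → φ = 13.8228°, λ = -140.3909°.

latitude 13.8228°, longitude -140.3909°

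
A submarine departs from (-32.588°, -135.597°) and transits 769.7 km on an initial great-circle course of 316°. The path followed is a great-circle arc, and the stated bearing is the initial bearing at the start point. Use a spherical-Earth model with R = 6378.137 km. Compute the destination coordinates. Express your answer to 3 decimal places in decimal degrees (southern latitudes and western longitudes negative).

latitude -27.498°, longitude -141.007°

The arc subtends δ = 769.7/6378.137 = 0.120678 rad at the centre.
Start latitude φ₁ = -0.568768 rad; initial bearing θ = 5.515240 rad.
Applying the spherical law of cosines for sides, sin φ₂ = sin φ₁ cos δ + cos φ₁ sin δ cos θ = -0.461713, so φ₂ = -27.498°.
For the longitude increment, Δλ = atan2( sin θ sin δ cos φ₁, cos δ − sin φ₁ sin φ₂ ) = atan2(-0.070461, 0.744051) = -5.410°.
λ₂ = -135.597° + -5.410° = -141.007°.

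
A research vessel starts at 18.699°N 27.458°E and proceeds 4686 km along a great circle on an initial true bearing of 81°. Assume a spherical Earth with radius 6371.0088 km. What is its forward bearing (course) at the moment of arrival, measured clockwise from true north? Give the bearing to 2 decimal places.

δ = 4686/6371.0088 = 0.735519 rad (42.1422°).
Converting: φ₁ = 0.326359 rad, θ = 1.413717 rad.
Applying the spherical law of cosines for sides, sin φ₂ = sin φ₁ cos δ + cos φ₁ sin δ cos θ = 0.337139, so φ₂ = 19.703°.
Then Δλ = atan2(0.627731, 0.633397) = 0.780906 rad, from sin θ sin δ cos φ₁ over cos δ − sin φ₁ sin φ₂.
λ₂ = 27.458° + 44.743° = 72.201°.
The forward bearing on arrival equals the back-azimuth from the destination plus 180°.
Back-azimuth from P₂ (19.70°, 72.20°) to P₁ (18.70°, 27.46°), with Δλ' = λ₁ − λ₂ = -44.74°: atan2( sin Δλ' cos φ₁ , cos φ₂ sin φ₁ − sin φ₂ cos φ₁ cos Δλ' ) = 276.42°.
Final bearing = (276.42° + 180°) mod 360° = 96.42°.

final bearing 96.42°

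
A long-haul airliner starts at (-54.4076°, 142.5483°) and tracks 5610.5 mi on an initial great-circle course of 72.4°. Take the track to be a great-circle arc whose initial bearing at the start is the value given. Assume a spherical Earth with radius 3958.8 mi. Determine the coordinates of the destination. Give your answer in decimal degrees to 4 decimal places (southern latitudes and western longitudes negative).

latitude 2.8384°, longitude -146.8678°

Angular distance δ = d/R = 5610.5 / 3958.8 = 1.417222 rad.
With φ₁ = -54.4076° = -0.949592 rad and θ = 72.4° = 1.263618 rad:
Destination latitude: φ₂ = arcsin( sin φ₁ cos δ + cos φ₁ sin δ cos θ ) = arcsin(0.049520) = 2.8384°.
For the longitude increment, Δλ = atan2( sin θ sin δ cos φ₁, cos δ − sin φ₁ sin φ₂ ) = atan2(0.548242, 0.193240) = 70.5839°.
λ₂ = 142.5483° + 70.5839° = 213.1322°, normalized to (−180°, 180°] → -146.8678°.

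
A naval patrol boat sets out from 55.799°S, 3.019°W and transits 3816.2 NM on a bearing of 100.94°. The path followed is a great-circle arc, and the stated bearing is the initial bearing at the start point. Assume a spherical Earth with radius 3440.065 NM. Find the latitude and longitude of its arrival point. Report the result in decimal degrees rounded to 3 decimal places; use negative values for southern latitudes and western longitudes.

δ = 3816.2/3440.065 = 1.109340 rad (63.5605°).
Start latitude φ₁ = -0.973876 rad; initial bearing θ = 1.761735 rad.
sin φ₂ = sin φ₁ cos δ + cos φ₁ sin δ cos θ = (-0.827071)(0.445253) + (0.562098)(0.895405)(-0.189781) = -0.463773
φ₂ = asin(-0.463773) = -0.482250 rad = -27.631°.
Then Δλ = atan2(0.494158, 0.061680) = 1.446621 rad, from sin θ sin δ cos φ₁ over cos δ − sin φ₁ sin φ₂.
λ₂ = λ₁ + Δλ = 79.866°.

latitude -27.631°, longitude 79.866°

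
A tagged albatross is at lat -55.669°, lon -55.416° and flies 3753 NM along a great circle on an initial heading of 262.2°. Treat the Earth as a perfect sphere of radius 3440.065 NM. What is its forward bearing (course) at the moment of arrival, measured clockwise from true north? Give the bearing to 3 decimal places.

Angular distance δ = d/R = 3753 / 3440.065 = 1.090968 rad.
With φ₁ = -55.669° = -0.971607 rad and θ = 262.2° = 4.576253 rad:
Applying the spherical law of cosines for sides, sin φ₂ = sin φ₁ cos δ + cos φ₁ sin δ cos θ = -0.449105, so φ₂ = -26.686°.
For the longitude increment, Δλ = atan2( sin θ sin δ cos φ₁, cos δ − sin φ₁ sin φ₂ ) = atan2(-0.495657, 0.090759) = -79.624°.
λ₂ = -55.416° + -79.624° = -135.040°.
The forward bearing on arrival equals the back-azimuth from the destination plus 180°.
Back-azimuth from P₂ (-26.686°, -135.040°) to P₁ (-55.669°, -55.416°), with Δλ' = λ₁ − λ₂ = 79.624°: atan2( sin Δλ' cos φ₁ , cos φ₂ sin φ₁ − sin φ₂ cos φ₁ cos Δλ' ) = 141.291°.
Final bearing = (141.291° + 180°) mod 360° = 321.291°.

final bearing 321.291°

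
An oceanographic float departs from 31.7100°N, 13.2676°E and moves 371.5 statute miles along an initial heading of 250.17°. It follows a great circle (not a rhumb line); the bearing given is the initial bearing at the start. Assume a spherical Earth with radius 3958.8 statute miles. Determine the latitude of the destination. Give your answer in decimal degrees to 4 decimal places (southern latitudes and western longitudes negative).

δ = 371.5/3958.8 = 0.093842 rad (5.3767°).
Converting: φ₁ = 0.553444 rad, θ = 4.366290 rad.
Destination latitude: φ₂ = arcsin( sin φ₁ cos δ + cos φ₁ sin δ cos θ ) = arcsin(0.496265) = 29.7532°.
Δλ = atan2( sin θ sin δ cos φ₁ , cos δ − sin φ₁ sin φ₂ ) = atan2(-0.074989, 0.734753) = -0.101708 rad = -5.8274°.
λ₂ = 13.2676° + -5.8274° = 7.4402°.

latitude 29.7532°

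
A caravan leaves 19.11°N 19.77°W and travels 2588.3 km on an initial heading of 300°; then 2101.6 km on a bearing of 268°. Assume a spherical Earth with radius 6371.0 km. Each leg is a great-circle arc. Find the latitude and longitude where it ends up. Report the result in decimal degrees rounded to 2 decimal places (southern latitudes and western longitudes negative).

Apply the spherical direct solution leg by leg, carrying full precision between legs.
Leg 1: from (19.11°, -19.77°), δ = 2588.3/6371 = 0.406263 rad, θ = 300° → φ = 29.17°, λ = -42.85°.
Leg 2: from (29.17°, -42.85°), δ = 2101.6/6371 = 0.329870 rad, θ = 268° → φ = 26.83°, λ = -64.12°.

latitude 26.83°, longitude -64.12°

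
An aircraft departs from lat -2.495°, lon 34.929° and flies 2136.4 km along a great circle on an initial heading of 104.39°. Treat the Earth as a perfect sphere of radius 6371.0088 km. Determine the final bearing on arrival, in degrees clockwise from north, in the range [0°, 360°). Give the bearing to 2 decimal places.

δ = 2136.4/6371.0088 = 0.335332 rad (19.2131°).
Start latitude φ₁ = -0.043546 rad; initial bearing θ = 1.821949 rad.
Destination latitude: φ₂ = arcsin( sin φ₁ cos δ + cos φ₁ sin δ cos θ ) = arcsin(-0.122814) = -7.055°.
Δλ = atan2( sin θ sin δ cos φ₁ , cos δ − sin φ₁ sin φ₂ ) = atan2(0.318456, 0.938955) = 0.326985 rad = 18.735°.
λ₂ = λ₁ + Δλ = 53.664°.
The forward bearing on arrival equals the back-azimuth from the destination plus 180°.
Back-azimuth from P₂ (-7.05°, 53.66°) to P₁ (-2.50°, 34.93°), with Δλ' = λ₁ − λ₂ = -18.73°: atan2( sin Δλ' cos φ₁ , cos φ₂ sin φ₁ − sin φ₂ cos φ₁ cos Δλ' ) = 282.82°.
Final bearing = (282.82° + 180°) mod 360° = 102.82°.

final bearing 102.82°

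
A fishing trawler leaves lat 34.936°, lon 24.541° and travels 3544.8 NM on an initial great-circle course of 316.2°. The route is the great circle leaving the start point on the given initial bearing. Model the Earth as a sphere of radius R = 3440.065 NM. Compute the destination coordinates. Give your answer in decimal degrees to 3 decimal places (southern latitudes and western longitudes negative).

Angular distance δ = d/R = 3544.8 / 3440.065 = 1.030446 rad.
Start latitude φ₁ = 0.609748 rad; initial bearing θ = 5.518731 rad.
Applying the spherical law of cosines for sides, sin φ₂ = sin φ₁ cos δ + cos φ₁ sin δ cos θ = 0.801992, so φ₂ = 53.321°.
For the longitude increment, Δλ = atan2( sin θ sin δ cos φ₁, cos δ − sin φ₁ sin φ₂ ) = atan2(-0.486573, 0.055167) = -83.531°.
Hence λ₂ = 24.541° + -83.531° = -58.990°.

latitude 53.321°, longitude -58.990°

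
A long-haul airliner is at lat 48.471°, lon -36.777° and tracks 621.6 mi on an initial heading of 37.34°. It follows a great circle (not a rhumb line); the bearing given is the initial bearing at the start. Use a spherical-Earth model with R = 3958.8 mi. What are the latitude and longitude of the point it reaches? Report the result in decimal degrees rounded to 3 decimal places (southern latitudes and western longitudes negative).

latitude 55.269°, longitude -27.194°

The arc subtends δ = 621.6/3958.8 = 0.157017 rad at the centre.
With φ₁ = 48.471° = 0.845979 rad and θ = 37.34° = 0.651706 rad:
sin φ₂ = sin φ₁ cos δ + cos φ₁ sin δ cos θ = (0.748620)(0.987698) + (0.662999)(0.156373)(0.795050) = 0.821838
φ₂ = asin(0.821838) = 0.964629 rad = 55.269°.
For the longitude increment, Δλ = atan2( sin θ sin δ cos φ₁, cos δ − sin φ₁ sin φ₂ ) = atan2(0.062883, 0.372454) = 9.583°.
λ₂ = λ₁ + Δλ = -27.194°.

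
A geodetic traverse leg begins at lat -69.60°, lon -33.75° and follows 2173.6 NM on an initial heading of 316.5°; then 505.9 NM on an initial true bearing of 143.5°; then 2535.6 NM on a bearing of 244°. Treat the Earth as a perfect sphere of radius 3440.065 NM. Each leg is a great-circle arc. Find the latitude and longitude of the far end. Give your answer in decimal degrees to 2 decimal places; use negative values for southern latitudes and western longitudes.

latitude -46.55°, longitude -119.02°

Apply the spherical direct solution leg by leg, carrying full precision between legs.
Leg 1: from (-69.60°, -33.75°), δ = 2173.6/3440.065 = 0.631849 rad, θ = 316.5° → φ = -37.37°, λ = -64.52°.
Leg 2: from (-37.37°, -64.52°), δ = 505.9/3440.065 = 0.147061 rad, θ = 143.5° → φ = -43.95°, λ = -57.57°.
Leg 3: from (-43.95°, -57.57°), δ = 2535.6/3440.065 = 0.737079 rad, θ = 244° → φ = -46.55°, λ = -119.02°.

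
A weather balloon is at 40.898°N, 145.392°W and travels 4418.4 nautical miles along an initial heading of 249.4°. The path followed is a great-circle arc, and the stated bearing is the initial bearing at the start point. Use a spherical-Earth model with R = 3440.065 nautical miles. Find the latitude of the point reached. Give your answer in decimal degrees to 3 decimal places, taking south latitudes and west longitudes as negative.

Angular distance δ = d/R = 4418.4 / 3440.065 = 1.284394 rad.
With φ₁ = 40.898° = 0.713805 rad and θ = 249.4° = 4.352851 rad:
sin φ₂ = sin φ₁ cos δ + cos φ₁ sin δ cos θ = (0.654714)(0.282503) + (0.755876)(0.959267)(-0.351842) = -0.070157
φ₂ = asin(-0.070157) = -0.070215 rad = -4.023°.
Δλ = atan2( sin θ sin δ cos φ₁ , cos δ − sin φ₁ sin φ₂ ) = atan2(-0.678724, 0.328436) = -1.120111 rad = -64.178°.
λ₂ = -145.392° + -64.178° = -209.570°, normalized to (−180°, 180°] → 150.430°.

latitude -4.023°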